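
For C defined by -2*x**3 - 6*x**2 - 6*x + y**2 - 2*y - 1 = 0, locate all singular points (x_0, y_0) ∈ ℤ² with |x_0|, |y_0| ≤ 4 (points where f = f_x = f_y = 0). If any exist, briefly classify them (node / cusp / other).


Singular points: {(-1, 1)}; classification: cusp.

Compute partial derivatives:
  f_x = -6*x**2 - 12*x - 6.
  f_y = 2*y - 2.
Scan x_0 ∈ {−4, ..., 4}. For each x_0, f_y(x_0, y) is a polynomial in y; find its integer roots y ∈ {−4, ..., 4}, then test f_x and f at those candidates.
  x = -4: f_y(-4, y) = 2*y - 2; vanishes at y ∈ {1}. (-4, 1): f_x = -54 ≠ 0.
  x = -3: f_y(-3, y) = 2*y - 2; vanishes at y ∈ {1}. (-3, 1): f_x = -24 ≠ 0.
  x = -2: f_y(-2, y) = 2*y - 2; vanishes at y ∈ {1}. (-2, 1): f_x = -6 ≠ 0.
  x = -1: f_y(-1, y) = 2*y - 2; vanishes at y ∈ {1}. (-1, 1): f_x = 0, f = 0 — SINGULAR.
  x = 0: f_y(0, y) = 2*y - 2; vanishes at y ∈ {1}. (0, 1): f_x = -6 ≠ 0.
  x = 1: f_y(1, y) = 2*y - 2; vanishes at y ∈ {1}. (1, 1): f_x = -24 ≠ 0.
  x = 2: f_y(2, y) = 2*y - 2; vanishes at y ∈ {1}. (2, 1): f_x = -54 ≠ 0.
  x = 3: f_y(3, y) = 2*y - 2; vanishes at y ∈ {1}. (3, 1): f_x = -96 ≠ 0.
  x = 4: f_y(4, y) = 2*y - 2; vanishes at y ∈ {1}. (4, 1): f_x = -150 ≠ 0.
Only singular point on the grid: (-1, 1).
Classify: substitute x = -1 + u, y = 1 + v and expand: f = -2*u**3 + v**2.
No constant or linear terms (consistent with a singular point). Quadratic part: v**2. Cubic part: -2*u**3.
The quadratic part v**2 is a perfect square, so there is a single (double) tangent line v = 0, i.e. y = 1. Restricting the cubic part to that line (v = 0) leaves -2*u**3 ≠ 0, so f is not divisible by v and the branch is v² ≈ 2*u**3 to lowest order — this is a cusp.
Classification: cusp.


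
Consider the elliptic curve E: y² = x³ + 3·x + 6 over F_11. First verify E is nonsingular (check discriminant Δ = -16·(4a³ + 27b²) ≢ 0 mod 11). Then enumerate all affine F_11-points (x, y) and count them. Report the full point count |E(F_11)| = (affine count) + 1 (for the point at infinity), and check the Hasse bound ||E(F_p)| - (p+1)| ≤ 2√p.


Affine points = {(2, 3), (2, 8), (3, 3), (3, 8), (4, 4), (4, 7), (5, 5), (5, 6), (6, 3), (6, 8), (8, 5), (8, 6), (9, 5), (9, 6)}; affine count = 14; |E(F_11)| = 15.

Discriminant check: Δ ∝ 4a³ + 27b² = 4·3³ + 27·6² = 4·27 + 27·36 ≡ 2 (mod 11). Nonzero ⇒ E is nonsingular.
For each x ∈ F_11, compute rhs = x³ + 3·x + 6 mod 11, then count y ∈ F_11 with y² ≡ rhs.
  x = 0: rhs = 6, matching y values: none (0 points).
  x = 1: rhs = 10, matching y values: none (0 points).
  x = 2: rhs = 9, matching y values: 3, 8 (2 points).
  x = 3: rhs = 9, matching y values: 3, 8 (2 points).
  x = 4: rhs = 5, matching y values: 4, 7 (2 points).
  x = 5: rhs = 3, matching y values: 5, 6 (2 points).
  x = 6: rhs = 9, matching y values: 3, 8 (2 points).
  x = 7: rhs = 7, matching y values: none (0 points).
  x = 8: rhs = 3, matching y values: 5, 6 (2 points).
  x = 9: rhs = 3, matching y values: 5, 6 (2 points).
  x = 10: rhs = 2, matching y values: none (0 points).
Total affine count: 14.
Full point count |E(F_11)| = 14 + 1 = 15.
Hasse bound: |15 − (11+1)| = |3| = 3 ≤ 2√11 ≈ 6.6332 ✓.


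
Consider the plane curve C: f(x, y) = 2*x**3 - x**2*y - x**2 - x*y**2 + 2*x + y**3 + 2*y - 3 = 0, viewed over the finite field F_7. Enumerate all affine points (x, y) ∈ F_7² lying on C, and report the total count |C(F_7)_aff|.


Affine F_7-points: {(0, 1), (1, 0), (1, 3), (1, 5), (3, 5), (4, 6), (6, 5)}; count = 7.

For each of the 49 pairs (x, y) ∈ F_7², evaluate f(x, y) mod 7. Record the zeros.
  x = 0: [0↦4, 1↦0, 2↦2, 3↦2, 4↦6, 5↦6, 6↦1]  zeros at y ∈ {1}
  x = 1: [0↦0, 1↦1, 2↦6, 3↦0, 4↦3, 5↦0, 6↦4]  zeros at y ∈ {0, 3, 5}
  x = 2: [0↦6, 1↦3, 2↦2, 3↦2, 4↦2, 5↦1, 6↦5]  zeros at y ∈ ∅
  x = 3: [0↦6, 1↦4, 2↦2, 3↦6, 4↦1, 5↦0, 6↦2]  zeros at y ∈ {5}
  x = 4: [0↦5, 1↦2, 2↦4, 3↦3, 4↦5, 5↦2, 6↦0]  zeros at y ∈ {6}
  x = 5: [0↦1, 1↦2, 2↦6, 3↦5, 4↦5, 5↦5, 6↦4]  zeros at y ∈ ∅
  x = 6: [0↦6, 1↦2, 2↦6, 3↦3, 4↦6, 5↦0, 6↦5]  zeros at y ∈ {5}
Collecting zeros: affine points = {(0, 1), (1, 0), (1, 3), (1, 5), (3, 5), (4, 6), (6, 5)}.
Total count |C(F_7)_aff| = 7.


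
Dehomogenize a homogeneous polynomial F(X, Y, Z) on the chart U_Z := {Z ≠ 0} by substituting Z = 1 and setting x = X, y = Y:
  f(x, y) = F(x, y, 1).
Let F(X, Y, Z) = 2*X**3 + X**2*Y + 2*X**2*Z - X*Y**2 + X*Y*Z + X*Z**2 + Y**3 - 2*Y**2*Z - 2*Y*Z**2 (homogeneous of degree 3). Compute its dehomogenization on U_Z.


f(x, y) = 2*x**3 + x**2*y + 2*x**2 - x*y**2 + x*y + x + y**3 - 2*y**2 - 2*y

On U_Z we set Z = 1. Each monomial c·X^i·Y^j·Z^k in F becomes c·x^i·y^j·1^k = c·x^i·y^j.
Substituting Z = 1: F(X, Y, 1) = 2*x**3 + x**2*y + 2*x**2 - x*y**2 + x*y + x + y**3 - 2*y**2 - 2*y.
Note: deg(f) ≤ deg(F) = 3; strict inequality happens when F is divisible by Z (lost terms).


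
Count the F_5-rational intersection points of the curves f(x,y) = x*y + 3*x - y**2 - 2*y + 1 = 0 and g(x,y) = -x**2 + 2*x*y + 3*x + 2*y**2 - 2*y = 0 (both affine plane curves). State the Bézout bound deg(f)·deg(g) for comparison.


Common zeros: {(3, 0)}; count = 1; Bézout bound = 4.

deg(f) = 2, deg(g) = 2, so Bézout bound = 4.
Scan x ∈ F_5. For each x, list the y ∈ F_5 with f(x, y) ≡ 0 and those with g(x, y) ≡ 0 (mod 5); the common zeros in that column are the intersection.
  x = 0: f ≡ 0 at y ∈ ∅; g ≡ 0 at y ∈ {0, 1}; common: ∅.
  x = 1: f ≡ 0 at y ∈ ∅; g ≡ 0 at y ∈ {2, 3}; common: ∅.
  x = 2: f ≡ 0 at y ∈ ∅; g ≡ 0 at y ∈ ∅; common: ∅.
  x = 3: f ≡ 0 at y ∈ {0, 1}; g ≡ 0 at y ∈ {0, 3}; common: {0}.
  x = 4: f ≡ 0 at y ∈ {3, 4}; g ≡ 0 at y ∈ ∅; common: ∅.
Collecting: common zeros = {(3, 0)}, so the count is 1.
Comparison with the Bézout bound: 1 ≤ 4 = deg(f)·deg(g), as expected for curves with no common component (the affine F_5-count falls short of the bound because intersections may lie at infinity, over extension fields, or carry multiplicity).


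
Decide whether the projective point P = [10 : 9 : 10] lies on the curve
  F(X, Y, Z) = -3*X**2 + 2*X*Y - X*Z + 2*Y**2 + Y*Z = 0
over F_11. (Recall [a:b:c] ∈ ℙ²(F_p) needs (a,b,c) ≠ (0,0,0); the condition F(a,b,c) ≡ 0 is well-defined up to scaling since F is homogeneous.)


F(10,9,10) ≡ 10 (mod 11); P is NOT on the curve.

Evaluate F(10, 9, 10) term-by-term (mod 11).
  -3*X**2 ↦ -3·100·1·1 = -300
  2*X*Y ↦ 2·10·9·1 = 180
  -X*Z ↦ -1·10·1·10 = -100
  2*Y**2 ↦ 2·1·81·1 = 162
  Y*Z ↦ 1·1·9·10 = 90
Sum: F(10, 9, 10) = (-300) + (180) + (-100) + (162) + (90) = 32.
Reducing mod 11: 32 ≡ 10 (mod 11).
Since F(a, b, c) ≡ 10 ≠ 0 (mod 11), P does NOT lie on the curve.


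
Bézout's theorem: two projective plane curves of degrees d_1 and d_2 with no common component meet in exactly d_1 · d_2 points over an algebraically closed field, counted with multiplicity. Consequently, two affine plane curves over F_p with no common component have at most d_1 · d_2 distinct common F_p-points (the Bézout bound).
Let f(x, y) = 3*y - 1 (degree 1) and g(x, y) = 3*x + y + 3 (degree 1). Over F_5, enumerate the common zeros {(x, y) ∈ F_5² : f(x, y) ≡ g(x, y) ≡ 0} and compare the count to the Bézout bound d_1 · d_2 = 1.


Common zeros: {(0, 2)}; count = 1; Bézout bound = 1.

deg(f) = 1, deg(g) = 1, so Bézout bound = 1.
Scan x ∈ F_5. For each x, list the y ∈ F_5 with f(x, y) ≡ 0 and those with g(x, y) ≡ 0 (mod 5); the common zeros in that column are the intersection.
  x = 0: f ≡ 0 at y ∈ {2}; g ≡ 0 at y ∈ {2}; common: {2}.
  x = 1: f ≡ 0 at y ∈ {2}; g ≡ 0 at y ∈ {4}; common: ∅.
  x = 2: f ≡ 0 at y ∈ {2}; g ≡ 0 at y ∈ {1}; common: ∅.
  x = 3: f ≡ 0 at y ∈ {2}; g ≡ 0 at y ∈ {3}; common: ∅.
  x = 4: f ≡ 0 at y ∈ {2}; g ≡ 0 at y ∈ {0}; common: ∅.
Collecting: common zeros = {(0, 2)}, so the count is 1.
Comparison with the Bézout bound: 1 ≤ 1 = deg(f)·deg(g), as expected for curves with no common component (the bound is attained).


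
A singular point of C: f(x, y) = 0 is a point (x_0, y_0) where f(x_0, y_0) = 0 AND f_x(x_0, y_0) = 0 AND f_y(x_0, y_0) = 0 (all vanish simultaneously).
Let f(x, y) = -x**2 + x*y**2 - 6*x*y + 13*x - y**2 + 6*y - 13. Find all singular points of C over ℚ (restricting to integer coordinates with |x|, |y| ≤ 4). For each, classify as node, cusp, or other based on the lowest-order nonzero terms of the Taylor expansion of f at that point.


Singular points: {(2, 3)}; classification: node.

Compute partial derivatives:
  f_x = -2*x + y**2 - 6*y + 13.
  f_y = 2*x*y - 6*x - 2*y + 6.
Scan x_0 ∈ {−4, ..., 4}. For each x_0, f_y(x_0, y) is a polynomial in y; find its integer roots y ∈ {−4, ..., 4}, then test f_x and f at those candidates.
  x = -4: f_y(-4, y) = 30 - 10*y; vanishes at y ∈ {3}. (-4, 3): f_x = 12 ≠ 0.
  x = -3: f_y(-3, y) = 24 - 8*y; vanishes at y ∈ {3}. (-3, 3): f_x = 10 ≠ 0.
  x = -2: f_y(-2, y) = 18 - 6*y; vanishes at y ∈ {3}. (-2, 3): f_x = 8 ≠ 0.
  x = -1: f_y(-1, y) = 12 - 4*y; vanishes at y ∈ {3}. (-1, 3): f_x = 6 ≠ 0.
  x = 0: f_y(0, y) = 6 - 2*y; vanishes at y ∈ {3}. (0, 3): f_x = 4 ≠ 0.
  x = 1: f_y(1, y) = 0; vanishes at y ∈ {-4, -3, -2, -1, 0, 1, 2, 3, 4}. (1, -4): f_x = 51 ≠ 0; (1, -3): f_x = 38 ≠ 0; (1, -2): f_x = 27 ≠ 0; (1, -1): f_x = 18 ≠ 0; (1, 0): f_x = 11 ≠ 0; (1, 1): f_x = 6 ≠ 0; (1, 2): f_x = 3 ≠ 0; (1, 3): f_x = 2 ≠ 0; (1, 4): f_x = 3 ≠ 0.
  x = 2: f_y(2, y) = 2*y - 6; vanishes at y ∈ {3}. (2, 3): f_x = 0, f = 0 — SINGULAR.
  x = 3: f_y(3, y) = 4*y - 12; vanishes at y ∈ {3}. (3, 3): f_x = -2 ≠ 0.
  x = 4: f_y(4, y) = 6*y - 18; vanishes at y ∈ {3}. (4, 3): f_x = -4 ≠ 0.
Only singular point on the grid: (2, 3).
Classify: substitute x = 2 + u, y = 3 + v and expand: f = -u**2 + u*v**2 + v**2.
No constant or linear terms (consistent with a singular point). Quadratic part: -u**2 + v**2. Cubic part: u*v**2.
The quadratic part v**2 - u**2 = (v − u)(v + u) splits into two distinct linear factors, so there are two distinct tangent lines y − 3 = ±(x − 2) — this is a node (ordinary double point).
Classification: node.


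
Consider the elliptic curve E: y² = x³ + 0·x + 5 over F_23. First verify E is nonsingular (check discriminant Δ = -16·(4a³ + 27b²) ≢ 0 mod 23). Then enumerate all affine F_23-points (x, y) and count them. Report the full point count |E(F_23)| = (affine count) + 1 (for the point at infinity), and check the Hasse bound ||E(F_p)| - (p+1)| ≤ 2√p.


Affine points = {(1, 11), (1, 12), (2, 6), (2, 17), (3, 3), (3, 20), (4, 0), (7, 7), (7, 16), (10, 4), (10, 19), (11, 5), (11, 18), (12, 10), (12, 13), (14, 9), (14, 14), (18, 8), (18, 15), (20, 1), (20, 22), (22, 2), (22, 21)}; affine count = 23; |E(F_23)| = 24.

Discriminant check: Δ ∝ 4a³ + 27b² = 4·0³ + 27·5² = 4·0 + 27·25 ≡ 8 (mod 23). Nonzero ⇒ E is nonsingular.
For each x ∈ F_23, compute rhs = x³ + 0·x + 5 mod 23, then count y ∈ F_23 with y² ≡ rhs.
  x = 0: rhs = 5, matching y values: none (0 points).
  x = 1: rhs = 6, matching y values: 11, 12 (2 points).
  x = 2: rhs = 13, matching y values: 6, 17 (2 points).
  x = 3: rhs = 9, matching y values: 3, 20 (2 points).
  x = 4: rhs = 0, matching y values: 0 (1 points).
  x = 5: rhs = 15, matching y values: none (0 points).
  x = 6: rhs = 14, matching y values: none (0 points).
  x = 7: rhs = 3, matching y values: 7, 16 (2 points).
  x = 8: rhs = 11, matching y values: none (0 points).
  x = 9: rhs = 21, matching y values: none (0 points).
  x = 10: rhs = 16, matching y values: 4, 19 (2 points).
  x = 11: rhs = 2, matching y values: 5, 18 (2 points).
  x = 12: rhs = 8, matching y values: 10, 13 (2 points).
  x = 13: rhs = 17, matching y values: none (0 points).
  x = 14: rhs = 12, matching y values: 9, 14 (2 points).
  x = 15: rhs = 22, matching y values: none (0 points).
  x = 16: rhs = 7, matching y values: none (0 points).
  x = 17: rhs = 19, matching y values: none (0 points).
  x = 18: rhs = 18, matching y values: 8, 15 (2 points).
  x = 19: rhs = 10, matching y values: none (0 points).
  x = 20: rhs = 1, matching y values: 1, 22 (2 points).
  x = 21: rhs = 20, matching y values: none (0 points).
  x = 22: rhs = 4, matching y values: 2, 21 (2 points).
Total affine count: 23.
Full point count |E(F_23)| = 23 + 1 = 24.
Hasse bound: |24 − (23+1)| = |0| = 0 ≤ 2√23 ≈ 9.5917 ✓.


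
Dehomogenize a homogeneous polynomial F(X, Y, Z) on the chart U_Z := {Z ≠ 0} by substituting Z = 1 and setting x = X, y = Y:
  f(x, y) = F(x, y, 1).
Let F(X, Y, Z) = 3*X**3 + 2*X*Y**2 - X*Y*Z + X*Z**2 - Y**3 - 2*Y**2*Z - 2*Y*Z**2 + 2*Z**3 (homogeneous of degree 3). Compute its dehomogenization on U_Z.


f(x, y) = 3*x**3 + 2*x*y**2 - x*y + x - y**3 - 2*y**2 - 2*y + 2

On U_Z we set Z = 1. Each monomial c·X^i·Y^j·Z^k in F becomes c·x^i·y^j·1^k = c·x^i·y^j.
Substituting Z = 1: F(X, Y, 1) = 3*x**3 + 2*x*y**2 - x*y + x - y**3 - 2*y**2 - 2*y + 2.
Note: deg(f) ≤ deg(F) = 3; strict inequality happens when F is divisible by Z (lost terms).


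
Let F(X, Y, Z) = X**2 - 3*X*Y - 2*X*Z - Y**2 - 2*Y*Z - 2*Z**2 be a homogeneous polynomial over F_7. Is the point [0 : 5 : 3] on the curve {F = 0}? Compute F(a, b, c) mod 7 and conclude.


F(0,5,3) ≡ 4 (mod 7); P is NOT on the curve.

Evaluate F(0, 5, 3) term-by-term (mod 7).
  X**2 ↦ 1·0·1·1 = 0
  -3*X*Y ↦ -3·0·5·1 = 0
  -2*X*Z ↦ -2·0·1·3 = 0
  -Y**2 ↦ -1·1·25·1 = -25
  -2*Y*Z ↦ -2·1·5·3 = -30
  -2*Z**2 ↦ -2·1·1·9 = -18
Sum: F(0, 5, 3) = (0) + (0) + (0) + (-25) + (-30) + (-18) = -73.
Reducing mod 7: -73 ≡ 4 (mod 7).
Since F(a, b, c) ≡ 4 ≠ 0 (mod 7), P does NOT lie on the curve.


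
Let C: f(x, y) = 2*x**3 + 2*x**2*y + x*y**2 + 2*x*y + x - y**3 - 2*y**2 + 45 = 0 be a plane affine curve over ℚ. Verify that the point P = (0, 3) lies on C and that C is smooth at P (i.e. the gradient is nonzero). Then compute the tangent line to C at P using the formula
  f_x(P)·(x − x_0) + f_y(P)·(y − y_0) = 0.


Tangent line at P: 16*x - 39*y + 117 = 0.

Step 1: f(0, 3) = 0, so P lies on C.
Step 2: partial derivatives
  f_x(x, y) = 6*x**2 + 4*x*y + y**2 + 2*y + 1, f_y(x, y) = 2*x**2 + 2*x*y + 2*x - 3*y**2 - 4*y.
  f_x(P) = 16, f_y(P) = -39 (gradient nonzero, so P is smooth).
Step 3: tangent line at P: 16·(x − 0) + -39·(y − 3) = 0.
Expanding: 16*x - 39*y + 117 = 0.


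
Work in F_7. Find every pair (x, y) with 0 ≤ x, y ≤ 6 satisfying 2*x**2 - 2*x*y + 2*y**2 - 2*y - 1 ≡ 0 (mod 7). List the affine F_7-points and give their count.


Affine F_7-points: {(1, 3), (1, 6), (2, 0), (2, 3), (5, 0), (5, 6)}; count = 6.

For each of the 49 pairs (x, y) ∈ F_7², evaluate f(x, y) mod 7. Record the zeros.
  x = 0: [0↦6, 1↦6, 2↦3, 3↦4, 4↦2, 5↦4, 6↦3]  zeros at y ∈ ∅
  x = 1: [0↦1, 1↦6, 2↦1, 3↦0, 4↦3, 5↦3, 6↦0]  zeros at y ∈ {3, 6}
  x = 2: [0↦0, 1↦3, 2↦3, 3↦0, 4↦1, 5↦6, 6↦1]  zeros at y ∈ {0, 3}
  x = 3: [0↦3, 1↦4, 2↦2, 3↦4, 4↦3, 5↦6, 6↦6]  zeros at y ∈ ∅
  x = 4: [0↦3, 1↦2, 2↦5, 3↦5, 4↦2, 5↦3, 6↦1]  zeros at y ∈ ∅
  x = 5: [0↦0, 1↦4, 2↦5, 3↦3, 4↦5, 5↦4, 6↦0]  zeros at y ∈ {0, 6}
  x = 6: [0↦1, 1↦3, 2↦2, 3↦5, 4↦5, 5↦2, 6↦3]  zeros at y ∈ ∅
Collecting zeros: affine points = {(1, 3), (1, 6), (2, 0), (2, 3), (5, 0), (5, 6)}.
Total count |C(F_7)_aff| = 6.


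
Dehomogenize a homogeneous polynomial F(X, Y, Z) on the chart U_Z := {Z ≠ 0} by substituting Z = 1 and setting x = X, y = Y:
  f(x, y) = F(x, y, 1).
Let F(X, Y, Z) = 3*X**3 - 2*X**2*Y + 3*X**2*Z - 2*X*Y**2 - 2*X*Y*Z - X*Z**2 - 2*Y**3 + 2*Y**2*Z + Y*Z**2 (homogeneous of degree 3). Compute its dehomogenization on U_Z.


f(x, y) = 3*x**3 - 2*x**2*y + 3*x**2 - 2*x*y**2 - 2*x*y - x - 2*y**3 + 2*y**2 + y

On U_Z we set Z = 1. Each monomial c·X^i·Y^j·Z^k in F becomes c·x^i·y^j·1^k = c·x^i·y^j.
Substituting Z = 1: F(X, Y, 1) = 3*x**3 - 2*x**2*y + 3*x**2 - 2*x*y**2 - 2*x*y - x - 2*y**3 + 2*y**2 + y.
Note: deg(f) ≤ deg(F) = 3; strict inequality happens when F is divisible by Z (lost terms).


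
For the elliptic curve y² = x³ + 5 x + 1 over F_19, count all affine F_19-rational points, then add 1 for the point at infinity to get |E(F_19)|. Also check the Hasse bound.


Affine points = {(0, 1), (0, 18), (1, 8), (1, 11), (2, 0), (3, 9), (3, 10), (4, 3), (4, 16), (6, 0), (10, 5), (10, 14), (11, 0), (16, 4), (16, 15)}; affine count = 15; |E(F_19)| = 16.

Discriminant check: Δ ∝ 4a³ + 27b² = 4·5³ + 27·1² = 4·125 + 27·1 ≡ 14 (mod 19). Nonzero ⇒ E is nonsingular.
For each x ∈ F_19, compute rhs = x³ + 5·x + 1 mod 19, then count y ∈ F_19 with y² ≡ rhs.
  x = 0: rhs = 1, matching y values: 1, 18 (2 points).
  x = 1: rhs = 7, matching y values: 8, 11 (2 points).
  x = 2: rhs = 0, matching y values: 0 (1 points).
  x = 3: rhs = 5, matching y values: 9, 10 (2 points).
  x = 4: rhs = 9, matching y values: 3, 16 (2 points).
  x = 5: rhs = 18, matching y values: none (0 points).
  x = 6: rhs = 0, matching y values: 0 (1 points).
  x = 7: rhs = 18, matching y values: none (0 points).
  x = 8: rhs = 2, matching y values: none (0 points).
  x = 9: rhs = 15, matching y values: none (0 points).
  x = 10: rhs = 6, matching y values: 5, 14 (2 points).
  x = 11: rhs = 0, matching y values: 0 (1 points).
  x = 12: rhs = 3, matching y values: none (0 points).
  x = 13: rhs = 2, matching y values: none (0 points).
  x = 14: rhs = 3, matching y values: none (0 points).
  x = 15: rhs = 12, matching y values: none (0 points).
  x = 16: rhs = 16, matching y values: 4, 15 (2 points).
  x = 17: rhs = 2, matching y values: none (0 points).
  x = 18: rhs = 14, matching y values: none (0 points).
Total affine count: 15.
Full point count |E(F_19)| = 15 + 1 = 16.
Hasse bound: |16 − (19+1)| = |-4| = 4 ≤ 2√19 ≈ 8.7178 ✓.


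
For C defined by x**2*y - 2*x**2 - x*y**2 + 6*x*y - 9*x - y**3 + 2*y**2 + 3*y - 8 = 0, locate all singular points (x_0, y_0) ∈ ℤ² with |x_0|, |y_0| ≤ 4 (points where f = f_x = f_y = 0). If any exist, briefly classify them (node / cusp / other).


Singular points: {(-2, 1)}; classification: node.

Compute partial derivatives:
  f_x = 2*x*y - 4*x - y**2 + 6*y - 9.
  f_y = x**2 - 2*x*y + 6*x - 3*y**2 + 4*y + 3.
Scan x_0 ∈ {−4, ..., 4}. For each x_0, f_y(x_0, y) is a polynomial in y; find its integer roots y ∈ {−4, ..., 4}, then test f_x and f at those candidates.
  x = -4: f_y(-4, y) = -3*y**2 + 12*y - 5; no integer root y with |y| ≤ 4.
  x = -3: f_y(-3, y) = -3*y**2 + 10*y - 6; no integer root y with |y| ≤ 4.
  x = -2: f_y(-2, y) = -3*y**2 + 8*y - 5; vanishes at y ∈ {1}. (-2, 1): f_x = 0, f = 0 — SINGULAR.
  x = -1: f_y(-1, y) = -3*y**2 + 6*y - 2; no integer root y with |y| ≤ 4.
  x = 0: f_y(0, y) = -3*y**2 + 4*y + 3; no integer root y with |y| ≤ 4.
  x = 1: f_y(1, y) = -3*y**2 + 2*y + 10; no integer root y with |y| ≤ 4.
  x = 2: f_y(2, y) = 19 - 3*y**2; no integer root y with |y| ≤ 4.
  x = 3: f_y(3, y) = -3*y**2 - 2*y + 30; no integer root y with |y| ≤ 4.
  x = 4: f_y(4, y) = -3*y**2 - 4*y + 43; no integer root y with |y| ≤ 4.
Only singular point on the grid: (-2, 1).
Classify: substitute x = -2 + u, y = 1 + v and expand: f = u**2*v - u**2 - u*v**2 - v**3 + v**2.
No constant or linear terms (consistent with a singular point). Quadratic part: -u**2 + v**2. Cubic part: u**2*v - u*v**2 - v**3.
The quadratic part v**2 - u**2 = (v − u)(v + u) splits into two distinct linear factors, so there are two distinct tangent lines y − 1 = ±(x − -2) — this is a node (ordinary double point).
Classification: node.


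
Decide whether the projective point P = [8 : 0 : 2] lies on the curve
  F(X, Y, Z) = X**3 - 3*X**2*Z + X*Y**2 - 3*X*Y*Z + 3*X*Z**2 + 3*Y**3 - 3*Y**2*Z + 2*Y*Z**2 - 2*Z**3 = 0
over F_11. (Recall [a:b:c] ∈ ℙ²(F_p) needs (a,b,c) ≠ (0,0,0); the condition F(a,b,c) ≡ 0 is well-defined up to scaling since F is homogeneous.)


F(8,0,2) ≡ 10 (mod 11); P is NOT on the curve.

Evaluate F(8, 0, 2) term-by-term (mod 11).
  X**3 ↦ 1·512·1·1 = 512
  -3*X**2*Z ↦ -3·64·1·2 = -384
  X*Y**2 ↦ 1·8·0·1 = 0
  -3*X*Y*Z ↦ -3·8·0·2 = 0
  3*X*Z**2 ↦ 3·8·1·4 = 96
  3*Y**3 ↦ 3·1·0·1 = 0
  -3*Y**2*Z ↦ -3·1·0·2 = 0
  2*Y*Z**2 ↦ 2·1·0·4 = 0
  -2*Z**3 ↦ -2·1·1·8 = -16
Sum: F(8, 0, 2) = (512) + (-384) + (0) + (0) + (96) + (0) + (0) + (0) + (-16) = 208.
Reducing mod 11: 208 ≡ 10 (mod 11).
Since F(a, b, c) ≡ 10 ≠ 0 (mod 11), P does NOT lie on the curve.


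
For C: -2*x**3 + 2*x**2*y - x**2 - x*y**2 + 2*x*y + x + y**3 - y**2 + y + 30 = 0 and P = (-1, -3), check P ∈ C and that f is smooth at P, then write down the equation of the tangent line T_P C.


Tangent line at P: -6*x + 28*y + 78 = 0.

Step 1: f(-1, -3) = 0, so P lies on C.
Step 2: partial derivatives
  f_x(x, y) = -6*x**2 + 4*x*y - 2*x - y**2 + 2*y + 1, f_y(x, y) = 2*x**2 - 2*x*y + 2*x + 3*y**2 - 2*y + 1.
  f_x(P) = -6, f_y(P) = 28 (gradient nonzero, so P is smooth).
Step 3: tangent line at P: -6·(x − -1) + 28·(y − -3) = 0.
Expanding: -6*x + 28*y + 78 = 0.


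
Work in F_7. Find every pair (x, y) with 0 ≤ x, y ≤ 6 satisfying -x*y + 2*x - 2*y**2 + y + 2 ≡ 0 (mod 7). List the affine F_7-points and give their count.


Affine F_7-points: {(1, 3), (1, 4), (2, 5), (5, 6), (6, 0), (6, 1)}; count = 6.

For each of the 49 pairs (x, y) ∈ F_7², evaluate f(x, y) mod 7. Record the zeros.
  x = 0: [0↦2, 1↦1, 2↦3, 3↦1, 4↦2, 5↦6, 6↦6]  zeros at y ∈ ∅
  x = 1: [0↦4, 1↦2, 2↦3, 3↦0, 4↦0, 5↦3, 6↦2]  zeros at y ∈ {3, 4}
  x = 2: [0↦6, 1↦3, 2↦3, 3↦6, 4↦5, 5↦0, 6↦5]  zeros at y ∈ {5}
  x = 3: [0↦1, 1↦4, 2↦3, 3↦5, 4↦3, 5↦4, 6↦1]  zeros at y ∈ ∅
  x = 4: [0↦3, 1↦5, 2↦3, 3↦4, 4↦1, 5↦1, 6↦4]  zeros at y ∈ ∅
  x = 5: [0↦5, 1↦6, 2↦3, 3↦3, 4↦6, 5↦5, 6↦0]  zeros at y ∈ {6}
  x = 6: [0↦0, 1↦0, 2↦3, 3↦2, 4↦4, 5↦2, 6↦3]  zeros at y ∈ {0, 1}
Collecting zeros: affine points = {(1, 3), (1, 4), (2, 5), (5, 6), (6, 0), (6, 1)}.
Total count |C(F_7)_aff| = 6.


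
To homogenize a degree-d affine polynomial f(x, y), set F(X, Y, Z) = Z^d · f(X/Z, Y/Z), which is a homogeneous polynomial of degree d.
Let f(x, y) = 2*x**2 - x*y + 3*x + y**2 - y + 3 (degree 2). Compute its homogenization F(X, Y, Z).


F(X, Y, Z) = 2*X**2 - X*Y + 3*X*Z + Y**2 - Y*Z + 3*Z**2

deg(f) = 2.
Substitute x = X/Z, y = Y/Z into f, then multiply by Z^2.
  monomial 2·x^2·y^0 ↦ 2·X^2·Y^0·Z^0.
  monomial -1·x^1·y^1 ↦ -1·X^1·Y^1·Z^0.
  monomial 3·x^1·y^0 ↦ 3·X^1·Y^0·Z^1.
  monomial 1·x^0·y^2 ↦ 1·X^0·Y^2·Z^0.
  monomial -1·x^0·y^1 ↦ -1·X^0·Y^1·Z^1.
  monomial 3·x^0·y^0 ↦ 3·X^0·Y^0·Z^2.
Collecting: F(X, Y, Z) = 2*X**2 - X*Y + 3*X*Z + Y**2 - Y*Z + 3*Z**2.


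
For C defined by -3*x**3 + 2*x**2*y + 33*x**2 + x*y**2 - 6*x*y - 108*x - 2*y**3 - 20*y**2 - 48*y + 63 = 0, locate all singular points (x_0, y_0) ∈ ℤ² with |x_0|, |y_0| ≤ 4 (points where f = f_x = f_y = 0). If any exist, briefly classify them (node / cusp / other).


Singular points: {(3, -3)}; classification: cusp.

Compute partial derivatives:
  f_x = -9*x**2 + 4*x*y + 66*x + y**2 - 6*y - 108.
  f_y = 2*x**2 + 2*x*y - 6*x - 6*y**2 - 40*y - 48.
Scan x_0 ∈ {−4, ..., 4}. For each x_0, f_y(x_0, y) is a polynomial in y; find its integer roots y ∈ {−4, ..., 4}, then test f_x and f at those candidates.
  x = -4: f_y(-4, y) = -6*y**2 - 48*y + 8; no integer root y with |y| ≤ 4.
  x = -3: f_y(-3, y) = -6*y**2 - 46*y - 12; no integer root y with |y| ≤ 4.
  x = -2: f_y(-2, y) = -6*y**2 - 44*y - 28; no integer root y with |y| ≤ 4.
  x = -1: f_y(-1, y) = -6*y**2 - 42*y - 40; no integer root y with |y| ≤ 4.
  x = 0: f_y(0, y) = -6*y**2 - 40*y - 48; no integer root y with |y| ≤ 4.
  x = 1: f_y(1, y) = -6*y**2 - 38*y - 52; vanishes at y ∈ {-2}. (1, -2): f_x = -43 ≠ 0.
  x = 2: f_y(2, y) = -6*y**2 - 36*y - 52; no integer root y with |y| ≤ 4.
  x = 3: f_y(3, y) = -6*y**2 - 34*y - 48; vanishes at y ∈ {-3}. (3, -3): f_x = 0, f = 0 — SINGULAR.
  x = 4: f_y(4, y) = -6*y**2 - 32*y - 40; vanishes at y ∈ {-2}. (4, -2): f_x = -4 ≠ 0.
Only singular point on the grid: (3, -3).
Classify: substitute x = 3 + u, y = -3 + v and expand: f = -3*u**3 + 2*u**2*v + u*v**2 - 2*v**3 + v**2.
No constant or linear terms (consistent with a singular point). Quadratic part: v**2. Cubic part: -3*u**3 + 2*u**2*v + u*v**2 - 2*v**3.
The quadratic part v**2 is a perfect square, so there is a single (double) tangent line v = 0, i.e. y = -3. Restricting the cubic part to that line (v = 0) leaves -3*u**3 ≠ 0, so f is not divisible by v and the branch is v² ≈ 3*u**3 to lowest order — this is a cusp.
Classification: cusp.


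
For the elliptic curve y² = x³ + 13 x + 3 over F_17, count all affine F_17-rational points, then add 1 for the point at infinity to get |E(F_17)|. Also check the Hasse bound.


Affine points = {(1, 0), (3, 1), (3, 16), (4, 0), (6, 5), (6, 12), (9, 4), (9, 13), (11, 7), (11, 10), (12, 0)}; affine count = 11; |E(F_17)| = 12.

Discriminant check: Δ ∝ 4a³ + 27b² = 4·13³ + 27·3² = 4·2197 + 27·9 ≡ 4 (mod 17). Nonzero ⇒ E is nonsingular.
For each x ∈ F_17, compute rhs = x³ + 13·x + 3 mod 17, then count y ∈ F_17 with y² ≡ rhs.
  x = 0: rhs = 3, matching y values: none (0 points).
  x = 1: rhs = 0, matching y values: 0 (1 points).
  x = 2: rhs = 3, matching y values: none (0 points).
  x = 3: rhs = 1, matching y values: 1, 16 (2 points).
  x = 4: rhs = 0, matching y values: 0 (1 points).
  x = 5: rhs = 6, matching y values: none (0 points).
  x = 6: rhs = 8, matching y values: 5, 12 (2 points).
  x = 7: rhs = 12, matching y values: none (0 points).
  x = 8: rhs = 7, matching y values: none (0 points).
  x = 9: rhs = 16, matching y values: 4, 13 (2 points).
  x = 10: rhs = 11, matching y values: none (0 points).
  x = 11: rhs = 15, matching y values: 7, 10 (2 points).
  x = 12: rhs = 0, matching y values: 0 (1 points).
  x = 13: rhs = 6, matching y values: none (0 points).
  x = 14: rhs = 5, matching y values: none (0 points).
  x = 15: rhs = 3, matching y values: none (0 points).
  x = 16: rhs = 6, matching y values: none (0 points).
Total affine count: 11.
Full point count |E(F_17)| = 11 + 1 = 12.
Hasse bound: |12 − (17+1)| = |-6| = 6 ≤ 2√17 ≈ 8.2462 ✓.


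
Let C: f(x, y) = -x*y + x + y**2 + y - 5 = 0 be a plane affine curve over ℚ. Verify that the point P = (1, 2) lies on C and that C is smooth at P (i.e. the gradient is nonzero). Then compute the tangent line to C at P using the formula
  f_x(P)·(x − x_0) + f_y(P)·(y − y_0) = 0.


Tangent line at P: -x + 4*y - 7 = 0.

Step 1: f(1, 2) = 0, so P lies on C.
Step 2: partial derivatives
  f_x(x, y) = 1 - y, f_y(x, y) = -x + 2*y + 1.
  f_x(P) = -1, f_y(P) = 4 (gradient nonzero, so P is smooth).
Step 3: tangent line at P: -1·(x − 1) + 4·(y − 2) = 0.
Expanding: -x + 4*y - 7 = 0.


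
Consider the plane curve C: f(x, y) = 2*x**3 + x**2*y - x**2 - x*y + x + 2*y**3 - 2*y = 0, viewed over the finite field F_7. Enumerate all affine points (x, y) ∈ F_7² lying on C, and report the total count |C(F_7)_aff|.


Affine F_7-points: {(0, 0), (0, 1), (0, 6), (1, 2), (2, 0), (3, 6), (5, 6)}; count = 7.

For each of the 49 pairs (x, y) ∈ F_7², evaluate f(x, y) mod 7. Record the zeros.
  x = 0: [0↦0, 1↦0, 2↦5, 3↦6, 4↦1, 5↦2, 6↦0]  zeros at y ∈ {0, 1, 6}
  x = 1: [0↦2, 1↦2, 2↦0, 3↦1, 4↦3, 5↦4, 6↦2]  zeros at y ∈ {2}
  x = 2: [0↦0, 1↦2, 2↦2, 3↦5, 4↦2, 5↦5, 6↦5]  zeros at y ∈ {0}
  x = 3: [0↦6, 1↦5, 2↦2, 3↦2, 4↦3, 5↦3, 6↦0]  zeros at y ∈ {6}
  x = 4: [0↦4, 1↦2, 2↦5, 3↦4, 4↦4, 5↦3, 6↦6]  zeros at y ∈ ∅
  x = 5: [0↦6, 1↦5, 2↦2, 3↦2, 4↦3, 5↦3, 6↦0]  zeros at y ∈ {6}
  x = 6: [0↦3, 1↦5, 2↦5, 3↦1, 4↦5, 5↦1, 6↦1]  zeros at y ∈ ∅
Collecting zeros: affine points = {(0, 0), (0, 1), (0, 6), (1, 2), (2, 0), (3, 6), (5, 6)}.
Total count |C(F_7)_aff| = 7.


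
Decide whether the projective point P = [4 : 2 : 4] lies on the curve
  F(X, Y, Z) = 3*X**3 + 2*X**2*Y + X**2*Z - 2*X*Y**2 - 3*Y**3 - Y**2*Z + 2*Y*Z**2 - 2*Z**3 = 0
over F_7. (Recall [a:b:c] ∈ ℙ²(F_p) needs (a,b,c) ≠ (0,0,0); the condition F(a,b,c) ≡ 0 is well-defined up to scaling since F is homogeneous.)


F(4,2,4) ≡ 2 (mod 7); P is NOT on the curve.

Evaluate F(4, 2, 4) term-by-term (mod 7).
  3*X**3 ↦ 3·64·1·1 = 192
  2*X**2*Y ↦ 2·16·2·1 = 64
  X**2*Z ↦ 1·16·1·4 = 64
  -2*X*Y**2 ↦ -2·4·4·1 = -32
  -3*Y**3 ↦ -3·1·8·1 = -24
  -Y**2*Z ↦ -1·1·4·4 = -16
  2*Y*Z**2 ↦ 2·1·2·16 = 64
  -2*Z**3 ↦ -2·1·1·64 = -128
Sum: F(4, 2, 4) = (192) + (64) + (64) + (-32) + (-24) + (-16) + (64) + (-128) = 184.
Reducing mod 7: 184 ≡ 2 (mod 7).
Since F(a, b, c) ≡ 2 ≠ 0 (mod 7), P does NOT lie on the curve.


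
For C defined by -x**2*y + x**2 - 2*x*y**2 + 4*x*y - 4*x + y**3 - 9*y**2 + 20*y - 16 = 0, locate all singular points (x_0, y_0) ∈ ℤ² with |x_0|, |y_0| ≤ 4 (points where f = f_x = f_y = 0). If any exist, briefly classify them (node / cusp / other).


Singular points: {(-2, 2)}; classification: node.

Compute partial derivatives:
  f_x = -2*x*y + 2*x - 2*y**2 + 4*y - 4.
  f_y = -x**2 - 4*x*y + 4*x + 3*y**2 - 18*y + 20.
Scan x_0 ∈ {−4, ..., 4}. For each x_0, f_y(x_0, y) is a polynomial in y; find its integer roots y ∈ {−4, ..., 4}, then test f_x and f at those candidates.
  x = -4: f_y(-4, y) = 3*y**2 - 2*y - 12; no integer root y with |y| ≤ 4.
  x = -3: f_y(-3, y) = 3*y**2 - 6*y - 1; no integer root y with |y| ≤ 4.
  x = -2: f_y(-2, y) = 3*y**2 - 10*y + 8; vanishes at y ∈ {2}. (-2, 2): f_x = 0, f = 0 — SINGULAR.
  x = -1: f_y(-1, y) = 3*y**2 - 14*y + 15; vanishes at y ∈ {3}. (-1, 3): f_x = -6 ≠ 0.
  x = 0: f_y(0, y) = 3*y**2 - 18*y + 20; no integer root y with |y| ≤ 4.
  x = 1: f_y(1, y) = 3*y**2 - 22*y + 23; no integer root y with |y| ≤ 4.
  x = 2: f_y(2, y) = 3*y**2 - 26*y + 24; no integer root y with |y| ≤ 4.
  x = 3: f_y(3, y) = 3*y**2 - 30*y + 23; no integer root y with |y| ≤ 4.
  x = 4: f_y(4, y) = 3*y**2 - 34*y + 20; no integer root y with |y| ≤ 4.
Only singular point on the grid: (-2, 2).
Classify: substitute x = -2 + u, y = 2 + v and expand: f = -u**2*v - u**2 - 2*u*v**2 + v**3 + v**2.
No constant or linear terms (consistent with a singular point). Quadratic part: -u**2 + v**2. Cubic part: -u**2*v - 2*u*v**2 + v**3.
The quadratic part v**2 - u**2 = (v − u)(v + u) splits into two distinct linear factors, so there are two distinct tangent lines y − 2 = ±(x − -2) — this is a node (ordinary double point).
Classification: node.


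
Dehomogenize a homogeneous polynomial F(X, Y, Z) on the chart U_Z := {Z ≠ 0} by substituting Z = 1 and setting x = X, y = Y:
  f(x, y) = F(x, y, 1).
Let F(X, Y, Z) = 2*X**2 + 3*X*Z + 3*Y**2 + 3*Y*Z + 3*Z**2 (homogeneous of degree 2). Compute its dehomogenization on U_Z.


f(x, y) = 2*x**2 + 3*x + 3*y**2 + 3*y + 3

On U_Z we set Z = 1. Each monomial c·X^i·Y^j·Z^k in F becomes c·x^i·y^j·1^k = c·x^i·y^j.
Substituting Z = 1: F(X, Y, 1) = 2*x**2 + 3*x + 3*y**2 + 3*y + 3.
Note: deg(f) ≤ deg(F) = 2; strict inequality happens when F is divisible by Z (lost terms).


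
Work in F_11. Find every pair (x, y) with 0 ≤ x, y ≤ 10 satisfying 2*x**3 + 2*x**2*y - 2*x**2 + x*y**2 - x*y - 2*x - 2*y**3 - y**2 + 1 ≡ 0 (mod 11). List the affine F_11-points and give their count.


Affine F_11-points: {(0, 4), (1, 10), (2, 3), (4, 4), (4, 10), (5, 3), (6, 1), (6, 9), (8, 2), (8, 8), (8, 10), (9, 8), (10, 5)}; count = 13.

For each of the 121 pairs (x, y) ∈ F_11², evaluate f(x, y) mod 11. Record the zeros.
  x = 0: [0↦1, 1↦9, 2↦3, 3↦4, 4↦0, 5↦1, 6↦6, 7↦3, 8↦2, 9↦2, 10↦2]  zeros at y ∈ {4}
  x = 1: [0↦10, 1↦9, 2↦7, 3↦3, 4↦7, 5↦7, 6↦2, 7↦2, 8↦6, 9↦2, 10↦0]  zeros at y ∈ {10}
  x = 2: [0↦5, 1↦10, 2↦5, 3↦0, 4↦5, 5↦8, 6↦8, 7↦4, 8↦6, 9↦2, 10↦2]  zeros at y ∈ {3}
  x = 3: [0↦9, 1↦2, 2↦9, 3↦7, 4↦6, 5↦5, 6↦3, 7↦10, 8↦3, 9↦3, 10↦9]  zeros at y ∈ ∅
  x = 4: [0↦1, 1↦8, 2↦9, 3↦3, 4↦0, 5↦10, 6↦10, 7↦10, 8↦9, 9↦6, 10↦0]  zeros at y ∈ {4, 10}
  x = 5: [0↦4, 1↦7, 2↦6, 3↦0, 4↦10, 5↦2, 6↦8, 7↦5, 8↦3, 9↦1, 10↦9]  zeros at y ∈ {3}
  x = 6: [0↦8, 1↦0, 2↦1, 3↦10, 4↦4, 5↦4, 6↦9, 7↦7, 8↦8, 9↦0, 10↦4]  zeros at y ∈ {1, 9}
  x = 7: [0↦3, 1↦10, 2↦6, 3↦1, 4↦5, 5↦6, 6↦3, 7↦6, 8↦3, 9↦4, 10↦8]  zeros at y ∈ ∅
  x = 8: [0↦1, 1↦5, 2↦0, 3↦7, 4↦3, 5↦9, 6↦2, 7↦3, 8↦0, 9↦3, 10↦0]  zeros at y ∈ {2, 8, 10}
  x = 9: [0↦3, 1↦8, 2↦6, 3↦7, 4↦10, 5↦3, 6↦7, 7↦10, 8↦0, 9↦9, 10↦3]  zeros at y ∈ {8}
  x = 10: [0↦10, 1↦9, 2↦3, 3↦2, 4↦5, 5↦0, 6↦8, 7↦6, 8↦4, 9↦1, 10↦7]  zeros at y ∈ {5}
Collecting zeros: affine points = {(0, 4), (1, 10), (2, 3), (4, 4), (4, 10), (5, 3), (6, 1), (6, 9), (8, 2), (8, 8), (8, 10), (9, 8), (10, 5)}.
Total count |C(F_11)_aff| = 13.


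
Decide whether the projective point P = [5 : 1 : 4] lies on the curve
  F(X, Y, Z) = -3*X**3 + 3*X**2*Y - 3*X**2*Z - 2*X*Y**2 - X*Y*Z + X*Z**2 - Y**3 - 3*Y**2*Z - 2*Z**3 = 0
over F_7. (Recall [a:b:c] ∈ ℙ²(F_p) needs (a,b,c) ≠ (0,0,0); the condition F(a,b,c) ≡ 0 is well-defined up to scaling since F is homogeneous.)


F(5,1,4) ≡ 2 (mod 7); P is NOT on the curve.

Evaluate F(5, 1, 4) term-by-term (mod 7).
  -3*X**3 ↦ -3·125·1·1 = -375
  3*X**2*Y ↦ 3·25·1·1 = 75
  -3*X**2*Z ↦ -3·25·1·4 = -300
  -2*X*Y**2 ↦ -2·5·1·1 = -10
  -X*Y*Z ↦ -1·5·1·4 = -20
  X*Z**2 ↦ 1·5·1·16 = 80
  -Y**3 ↦ -1·1·1·1 = -1
  -3*Y**2*Z ↦ -3·1·1·4 = -12
  -2*Z**3 ↦ -2·1·1·64 = -128
Sum: F(5, 1, 4) = (-375) + (75) + (-300) + (-10) + (-20) + (80) + (-1) + (-12) + (-128) = -691.
Reducing mod 7: -691 ≡ 2 (mod 7).
Since F(a, b, c) ≡ 2 ≠ 0 (mod 7), P does NOT lie on the curve.


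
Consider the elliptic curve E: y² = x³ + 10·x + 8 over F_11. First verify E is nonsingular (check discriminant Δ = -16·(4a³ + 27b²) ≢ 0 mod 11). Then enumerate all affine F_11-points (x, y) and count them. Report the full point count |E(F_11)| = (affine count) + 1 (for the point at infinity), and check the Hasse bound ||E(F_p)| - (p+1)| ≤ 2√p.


Affine points = {(2, 5), (2, 6), (6, 3), (6, 8), (7, 5), (7, 6)}; affine count = 6; |E(F_11)| = 7.

Discriminant check: Δ ∝ 4a³ + 27b² = 4·10³ + 27·8² = 4·1000 + 27·64 ≡ 8 (mod 11). Nonzero ⇒ E is nonsingular.
For each x ∈ F_11, compute rhs = x³ + 10·x + 8 mod 11, then count y ∈ F_11 with y² ≡ rhs.
  x = 0: rhs = 8, matching y values: none (0 points).
  x = 1: rhs = 8, matching y values: none (0 points).
  x = 2: rhs = 3, matching y values: 5, 6 (2 points).
  x = 3: rhs = 10, matching y values: none (0 points).
  x = 4: rhs = 2, matching y values: none (0 points).
  x = 5: rhs = 7, matching y values: none (0 points).
  x = 6: rhs = 9, matching y values: 3, 8 (2 points).
  x = 7: rhs = 3, matching y values: 5, 6 (2 points).
  x = 8: rhs = 6, matching y values: none (0 points).
  x = 9: rhs = 2, matching y values: none (0 points).
  x = 10: rhs = 8, matching y values: none (0 points).
Total affine count: 6.
Full point count |E(F_11)| = 6 + 1 = 7.
Hasse bound: |7 − (11+1)| = |-5| = 5 ≤ 2√11 ≈ 6.6332 ✓.


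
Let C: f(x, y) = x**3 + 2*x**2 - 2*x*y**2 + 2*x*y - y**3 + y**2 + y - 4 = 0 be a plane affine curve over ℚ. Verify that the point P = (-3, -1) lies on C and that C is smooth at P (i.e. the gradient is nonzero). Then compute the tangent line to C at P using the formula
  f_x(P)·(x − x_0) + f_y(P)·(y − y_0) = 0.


Tangent line at P: 11*x - 22*y + 11 = 0.

Step 1: f(-3, -1) = 0, so P lies on C.
Step 2: partial derivatives
  f_x(x, y) = 3*x**2 + 4*x - 2*y**2 + 2*y, f_y(x, y) = -4*x*y + 2*x - 3*y**2 + 2*y + 1.
  f_x(P) = 11, f_y(P) = -22 (gradient nonzero, so P is smooth).
Step 3: tangent line at P: 11·(x − -3) + -22·(y − -1) = 0.
Expanding: 11*x - 22*y + 11 = 0.


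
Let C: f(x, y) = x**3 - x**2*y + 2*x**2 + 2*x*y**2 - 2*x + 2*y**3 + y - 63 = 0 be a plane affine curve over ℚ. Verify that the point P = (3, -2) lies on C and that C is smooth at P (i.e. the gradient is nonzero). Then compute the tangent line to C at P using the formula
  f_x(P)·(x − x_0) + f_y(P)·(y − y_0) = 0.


Tangent line at P: 57*x - 8*y - 187 = 0.

Step 1: f(3, -2) = 0, so P lies on C.
Step 2: partial derivatives
  f_x(x, y) = 3*x**2 - 2*x*y + 4*x + 2*y**2 - 2, f_y(x, y) = -x**2 + 4*x*y + 6*y**2 + 1.
  f_x(P) = 57, f_y(P) = -8 (gradient nonzero, so P is smooth).
Step 3: tangent line at P: 57·(x − 3) + -8·(y − -2) = 0.
Expanding: 57*x - 8*y - 187 = 0.


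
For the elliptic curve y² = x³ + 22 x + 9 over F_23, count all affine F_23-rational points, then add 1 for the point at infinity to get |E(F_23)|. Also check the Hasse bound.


Affine points = {(0, 3), (0, 20), (1, 3), (1, 20), (4, 0), (6, 9), (6, 14), (7, 0), (9, 4), (9, 19), (11, 8), (11, 15), (12, 0), (13, 10), (13, 13), (14, 5), (14, 18), (16, 8), (16, 15), (17, 11), (17, 12), (18, 2), (18, 21), (19, 8), (19, 15), (20, 10), (20, 13), (21, 7), (21, 16), (22, 3), (22, 20)}; affine count = 31; |E(F_23)| = 32.

Discriminant check: Δ ∝ 4a³ + 27b² = 4·22³ + 27·9² = 4·10648 + 27·81 ≡ 21 (mod 23). Nonzero ⇒ E is nonsingular.
For each x ∈ F_23, compute rhs = x³ + 22·x + 9 mod 23, then count y ∈ F_23 with y² ≡ rhs.
  x = 0: rhs = 9, matching y values: 3, 20 (2 points).
  x = 1: rhs = 9, matching y values: 3, 20 (2 points).
  x = 2: rhs = 15, matching y values: none (0 points).
  x = 3: rhs = 10, matching y values: none (0 points).
  x = 4: rhs = 0, matching y values: 0 (1 points).
  x = 5: rhs = 14, matching y values: none (0 points).
  x = 6: rhs = 12, matching y values: 9, 14 (2 points).
  x = 7: rhs = 0, matching y values: 0 (1 points).
  x = 8: rhs = 7, matching y values: none (0 points).
  x = 9: rhs = 16, matching y values: 4, 19 (2 points).
  x = 10: rhs = 10, matching y values: none (0 points).
  x = 11: rhs = 18, matching y values: 8, 15 (2 points).
  x = 12: rhs = 0, matching y values: 0 (1 points).
  x = 13: rhs = 8, matching y values: 10, 13 (2 points).
  x = 14: rhs = 2, matching y values: 5, 18 (2 points).
  x = 15: rhs = 11, matching y values: none (0 points).
  x = 16: rhs = 18, matching y values: 8, 15 (2 points).
  x = 17: rhs = 6, matching y values: 11, 12 (2 points).
  x = 18: rhs = 4, matching y values: 2, 21 (2 points).
  x = 19: rhs = 18, matching y values: 8, 15 (2 points).
  x = 20: rhs = 8, matching y values: 10, 13 (2 points).
  x = 21: rhs = 3, matching y values: 7, 16 (2 points).
  x = 22: rhs = 9, matching y values: 3, 20 (2 points).
Total affine count: 31.
Full point count |E(F_23)| = 31 + 1 = 32.
Hasse bound: |32 − (23+1)| = |8| = 8 ≤ 2√23 ≈ 9.5917 ✓.


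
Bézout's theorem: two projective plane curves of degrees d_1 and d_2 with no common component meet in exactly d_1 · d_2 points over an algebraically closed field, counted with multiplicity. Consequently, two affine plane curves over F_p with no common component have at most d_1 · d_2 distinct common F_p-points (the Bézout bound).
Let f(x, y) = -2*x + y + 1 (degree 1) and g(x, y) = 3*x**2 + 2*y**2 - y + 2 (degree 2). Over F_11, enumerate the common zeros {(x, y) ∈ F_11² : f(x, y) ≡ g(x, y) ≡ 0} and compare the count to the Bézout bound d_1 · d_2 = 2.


Common zeros: {(6, 0)}; count = 1; Bézout bound = 2.

deg(f) = 1, deg(g) = 2, so Bézout bound = 2.
Scan x ∈ F_11. For each x, list the y ∈ F_11 with f(x, y) ≡ 0 and those with g(x, y) ≡ 0 (mod 11); the common zeros in that column are the intersection.
  x = 0: f ≡ 0 at y ∈ {10}; g ≡ 0 at y ∈ ∅; common: ∅.
  x = 1: f ≡ 0 at y ∈ {1}; g ≡ 0 at y ∈ {2, 4}; common: ∅.
  x = 2: f ≡ 0 at y ∈ {3}; g ≡ 0 at y ∈ ∅; common: ∅.
  x = 3: f ≡ 0 at y ∈ {5}; g ≡ 0 at y ∈ {3}; common: ∅.
  x = 4: f ≡ 0 at y ∈ {7}; g ≡ 0 at y ∈ ∅; common: ∅.
  x = 5: f ≡ 0 at y ∈ {9}; g ≡ 0 at y ∈ {0, 6}; common: ∅.
  x = 6: f ≡ 0 at y ∈ {0}; g ≡ 0 at y ∈ {0, 6}; common: {0}.
  x = 7: f ≡ 0 at y ∈ {2}; g ≡ 0 at y ∈ ∅; common: ∅.
  x = 8: f ≡ 0 at y ∈ {4}; g ≡ 0 at y ∈ {3}; common: ∅.
  x = 9: f ≡ 0 at y ∈ {6}; g ≡ 0 at y ∈ ∅; common: ∅.
  x = 10: f ≡ 0 at y ∈ {8}; g ≡ 0 at y ∈ {2, 4}; common: ∅.
Collecting: common zeros = {(6, 0)}, so the count is 1.
Comparison with the Bézout bound: 1 ≤ 2 = deg(f)·deg(g), as expected for curves with no common component (the affine F_11-count falls short of the bound because intersections may lie at infinity, over extension fields, or carry multiplicity).
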